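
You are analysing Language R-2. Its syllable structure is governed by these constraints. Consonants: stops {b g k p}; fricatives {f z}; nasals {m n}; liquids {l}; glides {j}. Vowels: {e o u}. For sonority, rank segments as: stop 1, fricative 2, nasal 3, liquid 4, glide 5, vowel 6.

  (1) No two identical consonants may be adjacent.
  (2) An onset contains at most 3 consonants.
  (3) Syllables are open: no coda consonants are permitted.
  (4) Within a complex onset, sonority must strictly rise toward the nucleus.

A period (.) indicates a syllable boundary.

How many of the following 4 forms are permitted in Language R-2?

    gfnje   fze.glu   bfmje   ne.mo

1

gfnje — violates constraint 2: syllable 1 onset /gfnj/ has 4 consonants (> 3) → not permitted
fze.glu — violates constraint 4: syllable 1 onset /fz/: /f/ (fricative, 2) → /z/ (fricative, 2) does not rise → not permitted
bfmje — violates constraint 2: syllable 1 onset /bfmj/ has 4 consonants (> 3) → not permitted
ne.mo — σ1 onset /n/, coda /∅/ ok; σ2 onset /m/, coda /∅/ ok → permitted
Permitted: ne.mo → 1.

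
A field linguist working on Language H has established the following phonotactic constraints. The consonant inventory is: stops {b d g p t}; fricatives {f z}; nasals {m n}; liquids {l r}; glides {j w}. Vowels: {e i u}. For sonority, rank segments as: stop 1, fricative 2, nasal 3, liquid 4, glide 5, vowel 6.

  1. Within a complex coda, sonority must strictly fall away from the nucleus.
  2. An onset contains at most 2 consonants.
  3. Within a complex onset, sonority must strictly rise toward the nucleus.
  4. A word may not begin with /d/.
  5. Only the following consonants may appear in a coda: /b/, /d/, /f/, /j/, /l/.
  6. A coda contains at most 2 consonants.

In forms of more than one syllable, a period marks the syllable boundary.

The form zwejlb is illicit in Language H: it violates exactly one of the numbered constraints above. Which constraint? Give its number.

6

zwejlb: syllable 1 coda /jlb/ has 3 consonants (> 2).
This is a violation of constraint 6: "A coda contains at most 2 consonants."
The remaining constraints (1, 2, 3, 4, 5) are satisfied.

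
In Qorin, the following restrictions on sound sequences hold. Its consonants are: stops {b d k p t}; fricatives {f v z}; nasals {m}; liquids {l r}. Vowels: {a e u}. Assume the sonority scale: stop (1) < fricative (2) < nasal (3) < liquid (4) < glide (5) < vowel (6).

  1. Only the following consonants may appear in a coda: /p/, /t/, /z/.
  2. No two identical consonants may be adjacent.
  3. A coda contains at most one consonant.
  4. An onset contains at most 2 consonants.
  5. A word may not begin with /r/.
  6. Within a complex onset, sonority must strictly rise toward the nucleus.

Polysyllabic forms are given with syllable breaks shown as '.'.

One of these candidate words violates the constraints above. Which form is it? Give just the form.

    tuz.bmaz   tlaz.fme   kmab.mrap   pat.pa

kmab.mrap

tuz.bmaz — σ1 onset /t/, coda /z/ ok; σ2 onset /bm/ (1→3 rises), coda /z/ ok → permitted
tlaz.fme — σ1 onset /tl/ (1→4 rises), coda /z/ ok; σ2 onset /fm/ (2→3 rises), coda /∅/ ok → permitted
kmab.mrap — violates constraint 1: syllable 1 coda contains /b/, which is not a licensed coda consonant → not permitted
pat.pa — σ1 onset /p/, coda /t/ ok; σ2 onset /p/, coda /∅/ ok → permitted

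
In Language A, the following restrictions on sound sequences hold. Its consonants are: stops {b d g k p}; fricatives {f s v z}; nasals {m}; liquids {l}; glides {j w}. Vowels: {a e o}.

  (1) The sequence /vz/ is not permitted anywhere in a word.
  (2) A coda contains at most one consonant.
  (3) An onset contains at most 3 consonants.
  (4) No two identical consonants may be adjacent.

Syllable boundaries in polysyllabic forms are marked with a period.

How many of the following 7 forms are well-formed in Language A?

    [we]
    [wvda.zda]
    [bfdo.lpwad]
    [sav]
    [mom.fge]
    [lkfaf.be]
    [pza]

7

[we] — σ1 onset /w/, coda /∅/ ok → well-formed
[wvda.zda] — σ1 onset /wvd/ (3C), coda /∅/ ok; σ2 onset /zd/ (2C), coda /∅/ ok → well-formed
[bfdo.lpwad] — σ1 onset /bfd/ (3C), coda /∅/ ok; σ2 onset /lpw/ (3C), coda /d/ ok → well-formed
[sav] — σ1 onset /s/, coda /v/ ok → well-formed
[mom.fge] — σ1 onset /m/, coda /m/ ok; σ2 onset /fg/ (2C), coda /∅/ ok → well-formed
[lkfaf.be] — σ1 onset /lkf/ (3C), coda /f/ ok; σ2 onset /b/, coda /∅/ ok → well-formed
[pza] — σ1 onset /pz/ (2C), coda /∅/ ok → well-formed
Well-formed: [we], [wvda.zda], [bfdo.lpwad], [sav], [mom.fge], [lkfaf.be], [pza] → 7.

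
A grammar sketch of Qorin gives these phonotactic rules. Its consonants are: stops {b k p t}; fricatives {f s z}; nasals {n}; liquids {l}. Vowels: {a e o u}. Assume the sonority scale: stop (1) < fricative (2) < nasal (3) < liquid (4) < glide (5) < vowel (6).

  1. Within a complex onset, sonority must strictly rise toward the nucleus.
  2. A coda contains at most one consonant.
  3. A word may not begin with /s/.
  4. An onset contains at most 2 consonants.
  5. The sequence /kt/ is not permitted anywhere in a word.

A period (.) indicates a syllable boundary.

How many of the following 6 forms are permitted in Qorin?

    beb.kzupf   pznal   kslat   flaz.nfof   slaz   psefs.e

0

beb.kzupf — violates constraint 2: syllable 2 coda /pf/ has 2 consonants (> 1) → not permitted
pznal — violates constraint 4: syllable 1 onset /pzn/ has 3 consonants (> 2) → not permitted
kslat — violates constraint 4: syllable 1 onset /ksl/ has 3 consonants (> 2) → not permitted
flaz.nfof — violates constraint 1: syllable 2 onset /nf/: /n/ (nasal, 3) → /f/ (fricative, 2) does not rise → not permitted
slaz — violates constraint 3: word begins with /s/ → not permitted
psefs.e — violates constraint 2: syllable 1 coda /fs/ has 2 consonants (> 1) → not permitted
No form is permitted → 0.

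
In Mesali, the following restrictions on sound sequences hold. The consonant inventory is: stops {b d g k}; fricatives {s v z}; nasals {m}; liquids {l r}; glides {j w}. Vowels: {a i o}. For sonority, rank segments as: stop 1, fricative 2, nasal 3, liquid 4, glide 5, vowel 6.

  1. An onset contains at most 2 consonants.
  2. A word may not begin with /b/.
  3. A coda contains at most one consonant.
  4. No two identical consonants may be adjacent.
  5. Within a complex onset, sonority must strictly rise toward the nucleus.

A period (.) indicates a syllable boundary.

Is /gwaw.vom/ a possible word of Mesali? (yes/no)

yes

/gwaw.vom/ — σ1 onset /gw/ (1→5 rises), coda /w/ ok; σ2 onset /v/, coda /m/ ok → permitted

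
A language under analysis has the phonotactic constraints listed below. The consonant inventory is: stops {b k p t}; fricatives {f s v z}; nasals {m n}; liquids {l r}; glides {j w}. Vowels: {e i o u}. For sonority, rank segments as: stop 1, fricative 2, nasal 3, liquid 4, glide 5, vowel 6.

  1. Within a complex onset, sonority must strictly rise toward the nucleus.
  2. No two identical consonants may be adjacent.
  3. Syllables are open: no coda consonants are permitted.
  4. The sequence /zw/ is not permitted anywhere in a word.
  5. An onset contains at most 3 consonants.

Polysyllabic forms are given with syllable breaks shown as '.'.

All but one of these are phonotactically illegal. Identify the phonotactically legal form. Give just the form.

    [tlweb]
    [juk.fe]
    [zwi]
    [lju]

[lju]

[tlweb] — violates constraint 3: syllable 1 coda /b/ has 1 consonant (> 0) → phonotactically illegal
[juk.fe] — violates constraint 3: syllable 1 coda /k/ has 1 consonant (> 0) → phonotactically illegal
[zwi] — violates constraint 4: contains banned sequence /zw/ → phonotactically illegal
[lju] — σ1 onset /lj/ (4→5 rises), coda /∅/ ok → phonotactically legal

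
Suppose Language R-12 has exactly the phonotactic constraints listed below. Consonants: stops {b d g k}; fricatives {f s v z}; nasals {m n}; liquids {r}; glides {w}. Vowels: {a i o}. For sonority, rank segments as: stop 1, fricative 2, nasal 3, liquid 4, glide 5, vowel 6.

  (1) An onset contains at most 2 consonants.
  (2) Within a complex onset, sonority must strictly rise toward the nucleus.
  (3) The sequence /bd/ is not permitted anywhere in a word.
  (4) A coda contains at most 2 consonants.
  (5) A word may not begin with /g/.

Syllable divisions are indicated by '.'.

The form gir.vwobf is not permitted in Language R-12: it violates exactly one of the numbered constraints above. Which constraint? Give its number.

gir.vwobf: word begins with /g/.
This is a violation of constraint 5: "A word may not begin with /g/."
The remaining constraints (1, 2, 3, 4) are satisfied.

5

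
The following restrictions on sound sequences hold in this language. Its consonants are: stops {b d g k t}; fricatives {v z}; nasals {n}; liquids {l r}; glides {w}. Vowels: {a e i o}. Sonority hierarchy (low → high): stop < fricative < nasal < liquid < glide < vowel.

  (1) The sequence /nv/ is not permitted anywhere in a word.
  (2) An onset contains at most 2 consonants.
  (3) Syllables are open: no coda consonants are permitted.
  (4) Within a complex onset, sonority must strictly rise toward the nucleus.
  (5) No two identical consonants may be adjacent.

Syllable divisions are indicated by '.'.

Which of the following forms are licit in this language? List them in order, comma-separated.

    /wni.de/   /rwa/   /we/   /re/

/rwa/, /we/, /re/

/wni.de/ — violates constraint 4: syllable 1 onset /wn/: /w/ (glide, 5) → /n/ (nasal, 3) does not rise → illicit
/rwa/ — σ1 onset /rw/ (4→5 rises), coda /∅/ ok → licit
/we/ — σ1 onset /w/, coda /∅/ ok → licit
/re/ — σ1 onset /r/, coda /∅/ ok → licit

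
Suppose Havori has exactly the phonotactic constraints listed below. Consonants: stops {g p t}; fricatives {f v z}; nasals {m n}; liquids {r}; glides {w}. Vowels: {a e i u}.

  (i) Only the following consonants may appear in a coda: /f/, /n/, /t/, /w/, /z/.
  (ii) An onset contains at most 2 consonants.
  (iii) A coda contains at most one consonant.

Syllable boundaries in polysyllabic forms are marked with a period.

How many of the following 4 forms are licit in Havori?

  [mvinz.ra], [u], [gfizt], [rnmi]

1

[mvinz.ra] — violates constraint (iii): syllable 1 coda /nz/ has 2 consonants (> 1) → illicit
[u] — σ1 onset /∅/, coda /∅/ ok → licit
[gfizt] — violates constraint (iii): syllable 1 coda /zt/ has 2 consonants (> 1) → illicit
[rnmi] — violates constraint (ii): syllable 1 onset /rnm/ has 3 consonants (> 2) → illicit
Licit: [u] → 1.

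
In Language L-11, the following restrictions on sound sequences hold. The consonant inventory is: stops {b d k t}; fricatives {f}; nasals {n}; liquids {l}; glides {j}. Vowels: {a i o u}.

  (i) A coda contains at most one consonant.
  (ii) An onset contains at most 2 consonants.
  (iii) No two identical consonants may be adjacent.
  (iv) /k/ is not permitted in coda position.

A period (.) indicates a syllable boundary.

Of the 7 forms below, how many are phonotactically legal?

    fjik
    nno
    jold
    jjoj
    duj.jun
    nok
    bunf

0

fjik — violates constraint (iv): syllable 1 coda contains /k/ → phonotactically illegal
nno — violates constraint (iii): adjacent identical consonants /nn/ → phonotactically illegal
jold — violates constraint (i): syllable 1 coda /ld/ has 2 consonants (> 1) → phonotactically illegal
jjoj — violates constraint (iii): adjacent identical consonants /jj/ → phonotactically illegal
duj.jun — violates constraint (iii): adjacent identical consonants /jj/ → phonotactically illegal
nok — violates constraint (iv): syllable 1 coda contains /k/ → phonotactically illegal
bunf — violates constraint (i): syllable 1 coda /nf/ has 2 consonants (> 1) → phonotactically illegal
No form is phonotactically legal → 0.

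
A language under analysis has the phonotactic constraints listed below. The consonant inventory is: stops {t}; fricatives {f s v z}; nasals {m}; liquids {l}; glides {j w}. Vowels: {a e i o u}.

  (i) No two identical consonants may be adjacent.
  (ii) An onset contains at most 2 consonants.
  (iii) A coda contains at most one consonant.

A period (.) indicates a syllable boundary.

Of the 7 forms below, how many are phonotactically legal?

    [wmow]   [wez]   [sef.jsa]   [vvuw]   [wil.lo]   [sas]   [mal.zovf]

[wmow] — σ1 onset /wm/ (2C), coda /w/ ok → phonotactically legal
[wez] — σ1 onset /w/, coda /z/ ok → phonotactically legal
[sef.jsa] — σ1 onset /s/, coda /f/ ok; σ2 onset /js/ (2C), coda /∅/ ok → phonotactically legal
[vvuw] — violates constraint (i): adjacent identical consonants /vv/ → phonotactically illegal
[wil.lo] — violates constraint (i): adjacent identical consonants /ll/ → phonotactically illegal
[sas] — σ1 onset /s/, coda /s/ ok → phonotactically legal
[mal.zovf] — violates constraint (iii): syllable 2 coda /vf/ has 2 consonants (> 1) → phonotactically illegal
Phonotactically legal: [wmow], [wez], [sef.jsa], [sas] → 4.

4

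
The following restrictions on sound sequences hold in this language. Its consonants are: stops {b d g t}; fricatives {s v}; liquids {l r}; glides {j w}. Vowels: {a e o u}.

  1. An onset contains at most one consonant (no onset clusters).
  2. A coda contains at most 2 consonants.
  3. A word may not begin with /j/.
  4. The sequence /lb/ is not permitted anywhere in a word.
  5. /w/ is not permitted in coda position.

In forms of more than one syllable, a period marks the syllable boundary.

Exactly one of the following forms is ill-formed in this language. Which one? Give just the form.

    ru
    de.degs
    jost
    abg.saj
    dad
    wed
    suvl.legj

jost

ru — σ1 onset /r/, coda /∅/ ok → well-formed
de.degs — σ1 onset /d/, coda /∅/ ok; σ2 onset /d/, coda /gs/ (2C) ok → well-formed
jost — violates constraint 3: word begins with /j/ → ill-formed
abg.saj — σ1 onset /∅/, coda /bg/ (2C) ok; σ2 onset /s/, coda /j/ ok → well-formed
dad — σ1 onset /d/, coda /d/ ok → well-formed
wed — σ1 onset /w/, coda /d/ ok → well-formed
suvl.legj — σ1 onset /s/, coda /vl/ (2C) ok; σ2 onset /l/, coda /gj/ (2C) ok → well-formed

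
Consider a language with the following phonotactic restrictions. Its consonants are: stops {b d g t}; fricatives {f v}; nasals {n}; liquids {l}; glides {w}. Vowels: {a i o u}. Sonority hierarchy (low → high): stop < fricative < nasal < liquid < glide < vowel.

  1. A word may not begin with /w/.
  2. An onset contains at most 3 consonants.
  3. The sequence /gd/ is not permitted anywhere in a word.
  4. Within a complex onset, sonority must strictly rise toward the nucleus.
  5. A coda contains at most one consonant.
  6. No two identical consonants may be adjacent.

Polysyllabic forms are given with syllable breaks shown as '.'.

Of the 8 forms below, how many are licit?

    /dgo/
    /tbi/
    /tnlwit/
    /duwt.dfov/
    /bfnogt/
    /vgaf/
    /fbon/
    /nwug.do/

/dgo/ — violates constraint 4: syllable 1 onset /dg/: /d/ (stop, 1) → /g/ (stop, 1) does not rise → illicit
/tbi/ — violates constraint 4: syllable 1 onset /tb/: /t/ (stop, 1) → /b/ (stop, 1) does not rise → illicit
/tnlwit/ — violates constraint 2: syllable 1 onset /tnlw/ has 4 consonants (> 3) → illicit
/duwt.dfov/ — violates constraint 5: syllable 1 coda /wt/ has 2 consonants (> 1) → illicit
/bfnogt/ — violates constraint 5: syllable 1 coda /gt/ has 2 consonants (> 1) → illicit
/vgaf/ — violates constraint 4: syllable 1 onset /vg/: /v/ (fricative, 2) → /g/ (stop, 1) does not rise → illicit
/fbon/ — violates constraint 4: syllable 1 onset /fb/: /f/ (fricative, 2) → /b/ (stop, 1) does not rise → illicit
/nwug.do/ — violates constraint 3: contains banned sequence /gd/ → illicit
No form is licit → 0.

0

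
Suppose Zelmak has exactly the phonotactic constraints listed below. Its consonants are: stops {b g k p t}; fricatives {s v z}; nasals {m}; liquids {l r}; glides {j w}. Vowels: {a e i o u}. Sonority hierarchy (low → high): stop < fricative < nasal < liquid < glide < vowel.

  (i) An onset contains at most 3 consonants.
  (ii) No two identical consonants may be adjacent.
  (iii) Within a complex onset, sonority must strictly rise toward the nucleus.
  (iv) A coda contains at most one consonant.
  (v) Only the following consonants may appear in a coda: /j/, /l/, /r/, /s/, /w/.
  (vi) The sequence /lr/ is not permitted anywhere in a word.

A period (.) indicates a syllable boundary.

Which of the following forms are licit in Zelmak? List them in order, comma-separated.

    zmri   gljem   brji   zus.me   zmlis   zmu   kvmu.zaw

zmri — σ1 onset /zmr/ (2→3→4 rises), coda /∅/ ok → licit
gljem — violates constraint (v): syllable 1 coda contains /m/, which is not a licensed coda consonant → illicit
brji — σ1 onset /brj/ (1→4→5 rises), coda /∅/ ok → licit
zus.me — σ1 onset /z/, coda /s/ ok; σ2 onset /m/, coda /∅/ ok → licit
zmlis — σ1 onset /zml/ (2→3→4 rises), coda /s/ ok → licit
zmu — σ1 onset /zm/ (2→3 rises), coda /∅/ ok → licit
kvmu.zaw — σ1 onset /kvm/ (1→2→3 rises), coda /∅/ ok; σ2 onset /z/, coda /w/ ok → licit

zmri, brji, zus.me, zmlis, zmu, kvmu.zaw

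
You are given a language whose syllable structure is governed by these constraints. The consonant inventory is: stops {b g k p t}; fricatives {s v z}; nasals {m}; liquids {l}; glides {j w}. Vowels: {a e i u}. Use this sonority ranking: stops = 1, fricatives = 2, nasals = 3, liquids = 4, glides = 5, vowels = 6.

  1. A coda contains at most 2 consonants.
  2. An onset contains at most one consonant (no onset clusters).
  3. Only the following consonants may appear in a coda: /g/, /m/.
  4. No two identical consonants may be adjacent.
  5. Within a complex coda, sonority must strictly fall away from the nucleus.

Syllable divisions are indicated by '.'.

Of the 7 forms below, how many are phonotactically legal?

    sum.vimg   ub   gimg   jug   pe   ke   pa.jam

sum.vimg — σ1 onset /s/, coda /m/ ok; σ2 onset /v/, coda /mg/ (3→1 falls) ok → phonotactically legal
ub — violates constraint 3: syllable 1 coda contains /b/, which is not a licensed coda consonant → phonotactically illegal
gimg — σ1 onset /g/, coda /mg/ (3→1 falls) ok → phonotactically legal
jug — σ1 onset /j/, coda /g/ ok → phonotactically legal
pe — σ1 onset /p/, coda /∅/ ok → phonotactically legal
ke — σ1 onset /k/, coda /∅/ ok → phonotactically legal
pa.jam — σ1 onset /p/, coda /∅/ ok; σ2 onset /j/, coda /m/ ok → phonotactically legal
Phonotactically legal: sum.vimg, gimg, jug, pe, ke, pa.jam → 6.

6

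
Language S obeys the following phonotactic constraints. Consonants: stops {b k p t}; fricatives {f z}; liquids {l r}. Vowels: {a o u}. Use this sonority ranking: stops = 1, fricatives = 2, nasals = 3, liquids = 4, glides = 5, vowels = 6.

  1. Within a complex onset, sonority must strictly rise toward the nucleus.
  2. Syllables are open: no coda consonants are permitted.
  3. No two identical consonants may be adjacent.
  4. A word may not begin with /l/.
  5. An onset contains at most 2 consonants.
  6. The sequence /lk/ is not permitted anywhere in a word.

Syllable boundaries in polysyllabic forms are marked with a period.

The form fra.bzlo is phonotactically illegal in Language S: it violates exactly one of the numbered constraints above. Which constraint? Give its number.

fra.bzlo: syllable 2 onset /bzl/ has 3 consonants (> 2).
This is a violation of constraint 5: "An onset contains at most 2 consonants."
The remaining constraints (1, 2, 3, 4, 6) are satisfied.

5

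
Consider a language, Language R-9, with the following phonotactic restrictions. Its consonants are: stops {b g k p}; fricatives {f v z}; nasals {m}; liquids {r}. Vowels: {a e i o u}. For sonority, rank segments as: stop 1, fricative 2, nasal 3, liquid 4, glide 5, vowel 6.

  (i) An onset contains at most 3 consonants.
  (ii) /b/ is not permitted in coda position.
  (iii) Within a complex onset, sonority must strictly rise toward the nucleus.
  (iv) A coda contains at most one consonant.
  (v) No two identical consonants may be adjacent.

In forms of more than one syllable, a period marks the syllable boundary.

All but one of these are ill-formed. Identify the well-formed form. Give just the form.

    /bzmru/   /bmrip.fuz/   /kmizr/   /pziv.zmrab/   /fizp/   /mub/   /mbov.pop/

/bzmru/ — violates constraint (i): syllable 1 onset /bzmr/ has 4 consonants (> 3) → ill-formed
/bmrip.fuz/ — σ1 onset /bmr/ (1→3→4 rises), coda /p/ ok; σ2 onset /f/, coda /z/ ok → well-formed
/kmizr/ — violates constraint (iv): syllable 1 coda /zr/ has 2 consonants (> 1) → ill-formed
/pziv.zmrab/ — violates constraint (ii): syllable 2 coda contains /b/ → ill-formed
/fizp/ — violates constraint (iv): syllable 1 coda /zp/ has 2 consonants (> 1) → ill-formed
/mub/ — violates constraint (ii): syllable 1 coda contains /b/ → ill-formed
/mbov.pop/ — violates constraint (iii): syllable 1 onset /mb/: /m/ (nasal, 3) → /b/ (stop, 1) does not rise → ill-formed

/bmrip.fuz/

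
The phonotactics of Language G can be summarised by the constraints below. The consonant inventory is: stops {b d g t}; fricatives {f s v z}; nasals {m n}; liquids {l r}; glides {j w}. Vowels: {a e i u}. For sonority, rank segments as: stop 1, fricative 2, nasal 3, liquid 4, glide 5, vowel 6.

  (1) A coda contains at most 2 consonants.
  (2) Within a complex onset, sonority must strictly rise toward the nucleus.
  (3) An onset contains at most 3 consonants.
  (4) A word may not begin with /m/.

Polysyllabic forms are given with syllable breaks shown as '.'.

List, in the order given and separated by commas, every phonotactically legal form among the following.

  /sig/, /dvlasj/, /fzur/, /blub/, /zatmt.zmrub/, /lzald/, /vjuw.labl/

/sig/ — σ1 onset /s/, coda /g/ ok → phonotactically legal
/dvlasj/ — σ1 onset /dvl/ (1→2→4 rises), coda /sj/ (2C) ok → phonotactically legal
/fzur/ — violates constraint 2: syllable 1 onset /fz/: /f/ (fricative, 2) → /z/ (fricative, 2) does not rise → phonotactically illegal
/blub/ — σ1 onset /bl/ (1→4 rises), coda /b/ ok → phonotactically legal
/zatmt.zmrub/ — violates constraint 1: syllable 1 coda /tmt/ has 3 consonants (> 2) → phonotactically illegal
/lzald/ — violates constraint 2: syllable 1 onset /lz/: /l/ (liquid, 4) → /z/ (fricative, 2) does not rise → phonotactically illegal
/vjuw.labl/ — σ1 onset /vj/ (2→5 rises), coda /w/ ok; σ2 onset /l/, coda /bl/ (2C) ok → phonotactically legal

/sig/, /dvlasj/, /blub/, /vjuw.labl/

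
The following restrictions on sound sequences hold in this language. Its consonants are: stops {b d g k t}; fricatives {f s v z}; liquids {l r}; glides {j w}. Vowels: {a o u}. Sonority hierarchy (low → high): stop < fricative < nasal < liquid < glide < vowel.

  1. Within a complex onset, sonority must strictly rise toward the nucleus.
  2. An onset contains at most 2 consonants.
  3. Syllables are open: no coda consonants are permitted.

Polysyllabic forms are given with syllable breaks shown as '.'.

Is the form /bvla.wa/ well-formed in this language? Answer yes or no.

no

/bvla.wa/ — violates constraint 2: syllable 1 onset /bvl/ has 3 consonants (> 2) → ill-formed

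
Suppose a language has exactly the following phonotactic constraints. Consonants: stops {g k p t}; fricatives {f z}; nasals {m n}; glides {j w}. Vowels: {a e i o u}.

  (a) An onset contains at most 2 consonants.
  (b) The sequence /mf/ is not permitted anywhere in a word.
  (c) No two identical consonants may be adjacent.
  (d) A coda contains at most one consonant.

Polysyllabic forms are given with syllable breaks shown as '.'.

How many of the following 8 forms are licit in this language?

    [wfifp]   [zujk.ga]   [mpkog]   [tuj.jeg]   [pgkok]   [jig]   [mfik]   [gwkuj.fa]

[wfifp] — violates constraint (d): syllable 1 coda /fp/ has 2 consonants (> 1) → illicit
[zujk.ga] — violates constraint (d): syllable 1 coda /jk/ has 2 consonants (> 1) → illicit
[mpkog] — violates constraint (a): syllable 1 onset /mpk/ has 3 consonants (> 2) → illicit
[tuj.jeg] — violates constraint (c): adjacent identical consonants /jj/ → illicit
[pgkok] — violates constraint (a): syllable 1 onset /pgk/ has 3 consonants (> 2) → illicit
[jig] — σ1 onset /j/, coda /g/ ok → licit
[mfik] — violates constraint (b): contains banned sequence /mf/ → illicit
[gwkuj.fa] — violates constraint (a): syllable 1 onset /gwk/ has 3 consonants (> 2) → illicit
Licit: [jig] → 1.

1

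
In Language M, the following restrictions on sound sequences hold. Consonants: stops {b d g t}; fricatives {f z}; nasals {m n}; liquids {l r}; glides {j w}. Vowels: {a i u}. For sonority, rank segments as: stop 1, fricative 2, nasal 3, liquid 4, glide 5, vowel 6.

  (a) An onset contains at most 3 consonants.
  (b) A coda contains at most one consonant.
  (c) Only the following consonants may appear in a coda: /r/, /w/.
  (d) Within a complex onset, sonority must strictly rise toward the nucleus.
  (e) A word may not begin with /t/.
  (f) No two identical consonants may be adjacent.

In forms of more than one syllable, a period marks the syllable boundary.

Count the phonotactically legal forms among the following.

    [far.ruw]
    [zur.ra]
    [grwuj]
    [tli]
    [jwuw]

[far.ruw] — violates constraint (f): adjacent identical consonants /rr/ → phonotactically illegal
[zur.ra] — violates constraint (f): adjacent identical consonants /rr/ → phonotactically illegal
[grwuj] — violates constraint (c): syllable 1 coda contains /j/, which is not a licensed coda consonant → phonotactically illegal
[tli] — violates constraint (e): word begins with /t/ → phonotactically illegal
[jwuw] — violates constraint (d): syllable 1 onset /jw/: /j/ (glide, 5) → /w/ (glide, 5) does not rise → phonotactically illegal
No form is phonotactically legal → 0.

0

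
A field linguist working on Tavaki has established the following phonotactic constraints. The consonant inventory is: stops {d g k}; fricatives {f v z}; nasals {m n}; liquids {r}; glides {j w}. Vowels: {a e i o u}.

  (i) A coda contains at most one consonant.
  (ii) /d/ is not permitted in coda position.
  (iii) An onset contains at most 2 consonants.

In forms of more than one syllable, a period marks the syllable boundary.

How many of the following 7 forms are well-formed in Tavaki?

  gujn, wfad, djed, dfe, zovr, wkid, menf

gujn — violates constraint (i): syllable 1 coda /jn/ has 2 consonants (> 1) → ill-formed
wfad — violates constraint (ii): syllable 1 coda contains /d/ → ill-formed
djed — violates constraint (ii): syllable 1 coda contains /d/ → ill-formed
dfe — σ1 onset /df/ (2C), coda /∅/ ok → well-formed
zovr — violates constraint (i): syllable 1 coda /vr/ has 2 consonants (> 1) → ill-formed
wkid — violates constraint (ii): syllable 1 coda contains /d/ → ill-formed
menf — violates constraint (i): syllable 1 coda /nf/ has 2 consonants (> 1) → ill-formed
Well-formed: dfe → 1.

1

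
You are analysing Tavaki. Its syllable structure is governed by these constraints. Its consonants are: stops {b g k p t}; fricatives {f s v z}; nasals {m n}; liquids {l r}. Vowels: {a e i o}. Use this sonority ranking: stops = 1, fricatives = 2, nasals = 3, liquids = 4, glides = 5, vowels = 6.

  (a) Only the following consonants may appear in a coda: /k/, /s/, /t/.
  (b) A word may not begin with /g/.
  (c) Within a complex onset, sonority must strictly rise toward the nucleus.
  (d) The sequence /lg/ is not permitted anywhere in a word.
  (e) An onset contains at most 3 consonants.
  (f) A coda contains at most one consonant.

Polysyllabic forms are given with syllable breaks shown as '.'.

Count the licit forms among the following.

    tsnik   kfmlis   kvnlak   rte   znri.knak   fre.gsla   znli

tsnik — σ1 onset /tsn/ (1→2→3 rises), coda /k/ ok → licit
kfmlis — violates constraint (e): syllable 1 onset /kfml/ has 4 consonants (> 3) → illicit
kvnlak — violates constraint (e): syllable 1 onset /kvnl/ has 4 consonants (> 3) → illicit
rte — violates constraint (c): syllable 1 onset /rt/: /r/ (liquid, 4) → /t/ (stop, 1) does not rise → illicit
znri.knak — σ1 onset /znr/ (2→3→4 rises), coda /∅/ ok; σ2 onset /kn/ (1→3 rises), coda /k/ ok → licit
fre.gsla — σ1 onset /fr/ (2→4 rises), coda /∅/ ok; σ2 onset /gsl/ (1→2→4 rises), coda /∅/ ok → licit
znli — σ1 onset /znl/ (2→3→4 rises), coda /∅/ ok → licit
Licit: tsnik, znri.knak, fre.gsla, znli → 4.

4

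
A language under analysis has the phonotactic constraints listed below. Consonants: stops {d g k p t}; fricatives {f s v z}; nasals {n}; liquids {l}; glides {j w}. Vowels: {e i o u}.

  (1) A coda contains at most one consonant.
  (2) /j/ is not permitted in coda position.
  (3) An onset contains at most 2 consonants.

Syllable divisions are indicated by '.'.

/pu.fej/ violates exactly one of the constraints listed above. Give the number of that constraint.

/pu.fej/: syllable 2 coda contains /j/.
This is a violation of constraint 2: "/j/ is not permitted in coda position."
The remaining constraints (1, 3) are satisfied.

2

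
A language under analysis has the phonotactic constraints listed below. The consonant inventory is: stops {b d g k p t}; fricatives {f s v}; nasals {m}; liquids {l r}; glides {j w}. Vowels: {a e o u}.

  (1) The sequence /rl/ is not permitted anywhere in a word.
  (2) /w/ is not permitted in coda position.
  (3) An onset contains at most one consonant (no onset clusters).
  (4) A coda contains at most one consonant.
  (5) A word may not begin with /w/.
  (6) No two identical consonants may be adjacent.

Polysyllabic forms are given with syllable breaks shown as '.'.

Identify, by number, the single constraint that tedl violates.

tedl: syllable 1 coda /dl/ has 2 consonants (> 1).
This is a violation of constraint 4: "A coda contains at most one consonant."
The remaining constraints (1, 2, 3, 5, 6) are satisfied.

4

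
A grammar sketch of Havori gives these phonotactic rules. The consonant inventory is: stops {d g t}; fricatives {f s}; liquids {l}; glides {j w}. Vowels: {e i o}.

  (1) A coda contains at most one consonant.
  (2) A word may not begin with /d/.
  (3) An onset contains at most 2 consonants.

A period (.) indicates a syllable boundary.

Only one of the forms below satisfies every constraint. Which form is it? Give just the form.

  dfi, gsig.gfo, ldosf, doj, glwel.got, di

dfi — violates constraint 2: word begins with /d/ → phonotactically illegal
gsig.gfo — σ1 onset /gs/ (2C), coda /g/ ok; σ2 onset /gf/ (2C), coda /∅/ ok → phonotactically legal
ldosf — violates constraint 1: syllable 1 coda /sf/ has 2 consonants (> 1) → phonotactically illegal
doj — violates constraint 2: word begins with /d/ → phonotactically illegal
glwel.got — violates constraint 3: syllable 1 onset /glw/ has 3 consonants (> 2) → phonotactically illegal
di — violates constraint 2: word begins with /d/ → phonotactically illegal

gsig.gfo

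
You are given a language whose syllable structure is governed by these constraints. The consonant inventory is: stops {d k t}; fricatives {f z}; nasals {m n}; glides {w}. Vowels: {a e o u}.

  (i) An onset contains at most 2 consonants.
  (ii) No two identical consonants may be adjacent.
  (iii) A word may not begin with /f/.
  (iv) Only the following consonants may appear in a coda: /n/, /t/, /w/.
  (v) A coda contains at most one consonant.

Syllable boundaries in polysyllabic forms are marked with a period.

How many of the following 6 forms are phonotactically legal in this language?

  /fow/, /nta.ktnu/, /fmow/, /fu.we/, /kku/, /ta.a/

/fow/ — violates constraint (iii): word begins with /f/ → phonotactically illegal
/nta.ktnu/ — violates constraint (i): syllable 2 onset /ktn/ has 3 consonants (> 2) → phonotactically illegal
/fmow/ — violates constraint (iii): word begins with /f/ → phonotactically illegal
/fu.we/ — violates constraint (iii): word begins with /f/ → phonotactically illegal
/kku/ — violates constraint (ii): adjacent identical consonants /kk/ → phonotactically illegal
/ta.a/ — σ1 onset /t/, coda /∅/ ok; σ2 onset /∅/, coda /∅/ ok → phonotactically legal
Phonotactically legal: /ta.a/ → 1.

1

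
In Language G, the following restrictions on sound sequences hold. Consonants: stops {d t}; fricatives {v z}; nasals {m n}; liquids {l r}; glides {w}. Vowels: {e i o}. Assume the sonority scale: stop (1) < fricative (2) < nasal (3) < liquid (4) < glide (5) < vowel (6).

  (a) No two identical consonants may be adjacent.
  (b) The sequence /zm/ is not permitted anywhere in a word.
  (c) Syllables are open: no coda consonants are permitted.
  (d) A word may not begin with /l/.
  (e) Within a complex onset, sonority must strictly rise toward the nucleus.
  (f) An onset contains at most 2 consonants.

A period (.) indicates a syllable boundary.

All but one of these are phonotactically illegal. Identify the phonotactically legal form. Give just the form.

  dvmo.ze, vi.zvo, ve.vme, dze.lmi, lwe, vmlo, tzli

ve.vme

dvmo.ze — violates constraint (f): syllable 1 onset /dvm/ has 3 consonants (> 2) → phonotactically illegal
vi.zvo — violates constraint (e): syllable 2 onset /zv/: /z/ (fricative, 2) → /v/ (fricative, 2) does not rise → phonotactically illegal
ve.vme — σ1 onset /v/, coda /∅/ ok; σ2 onset /vm/ (2→3 rises), coda /∅/ ok → phonotactically legal
dze.lmi — violates constraint (e): syllable 2 onset /lm/: /l/ (liquid, 4) → /m/ (nasal, 3) does not rise → phonotactically illegal
lwe — violates constraint (d): word begins with /l/ → phonotactically illegal
vmlo — violates constraint (f): syllable 1 onset /vml/ has 3 consonants (> 2) → phonotactically illegal
tzli — violates constraint (f): syllable 1 onset /tzl/ has 3 consonants (> 2) → phonotactically illegal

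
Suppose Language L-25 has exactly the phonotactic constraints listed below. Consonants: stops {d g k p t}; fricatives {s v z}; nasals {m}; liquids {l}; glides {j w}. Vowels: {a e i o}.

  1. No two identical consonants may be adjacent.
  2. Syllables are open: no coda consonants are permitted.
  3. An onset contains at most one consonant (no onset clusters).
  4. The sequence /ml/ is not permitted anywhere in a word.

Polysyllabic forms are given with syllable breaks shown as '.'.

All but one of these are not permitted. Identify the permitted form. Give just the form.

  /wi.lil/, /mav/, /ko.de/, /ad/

/ko.de/

/wi.lil/ — violates constraint 2: syllable 2 coda /l/ has 1 consonant (> 0) → not permitted
/mav/ — violates constraint 2: syllable 1 coda /v/ has 1 consonant (> 0) → not permitted
/ko.de/ — σ1 onset /k/, coda /∅/ ok; σ2 onset /d/, coda /∅/ ok → permitted
/ad/ — violates constraint 2: syllable 1 coda /d/ has 1 consonant (> 0) → not permitted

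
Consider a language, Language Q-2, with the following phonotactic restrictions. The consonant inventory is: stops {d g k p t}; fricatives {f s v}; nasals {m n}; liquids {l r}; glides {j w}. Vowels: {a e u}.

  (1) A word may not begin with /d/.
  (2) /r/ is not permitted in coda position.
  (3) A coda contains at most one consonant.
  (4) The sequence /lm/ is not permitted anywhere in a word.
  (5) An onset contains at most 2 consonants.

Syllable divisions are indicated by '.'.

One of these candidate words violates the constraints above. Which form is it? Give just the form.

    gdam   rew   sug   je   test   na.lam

gdam — σ1 onset /gd/ (2C), coda /m/ ok → permitted
rew — σ1 onset /r/, coda /w/ ok → permitted
sug — σ1 onset /s/, coda /g/ ok → permitted
je — σ1 onset /j/, coda /∅/ ok → permitted
test — violates constraint 3: syllable 1 coda /st/ has 2 consonants (> 1) → not permitted
na.lam — σ1 onset /n/, coda /∅/ ok; σ2 onset /l/, coda /m/ ok → permitted

test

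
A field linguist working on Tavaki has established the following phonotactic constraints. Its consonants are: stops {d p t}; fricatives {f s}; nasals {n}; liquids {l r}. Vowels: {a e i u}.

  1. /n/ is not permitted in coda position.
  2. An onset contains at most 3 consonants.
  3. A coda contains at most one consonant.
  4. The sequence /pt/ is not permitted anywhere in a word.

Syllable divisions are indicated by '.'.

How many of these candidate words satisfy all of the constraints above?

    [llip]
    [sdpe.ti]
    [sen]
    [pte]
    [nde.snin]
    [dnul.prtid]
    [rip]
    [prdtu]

[llip] — σ1 onset /ll/ (2C), coda /p/ ok → permitted
[sdpe.ti] — σ1 onset /sdp/ (3C), coda /∅/ ok; σ2 onset /t/, coda /∅/ ok → permitted
[sen] — violates constraint 1: syllable 1 coda contains /n/ → not permitted
[pte] — violates constraint 4: contains banned sequence /pt/ → not permitted
[nde.snin] — violates constraint 1: syllable 2 coda contains /n/ → not permitted
[dnul.prtid] — σ1 onset /dn/ (2C), coda /l/ ok; σ2 onset /prt/ (3C), coda /d/ ok → permitted
[rip] — σ1 onset /r/, coda /p/ ok → permitted
[prdtu] — violates constraint 2: syllable 1 onset /prdt/ has 4 consonants (> 3) → not permitted
Permitted: [llip], [sdpe.ti], [dnul.prtid], [rip] → 4.

4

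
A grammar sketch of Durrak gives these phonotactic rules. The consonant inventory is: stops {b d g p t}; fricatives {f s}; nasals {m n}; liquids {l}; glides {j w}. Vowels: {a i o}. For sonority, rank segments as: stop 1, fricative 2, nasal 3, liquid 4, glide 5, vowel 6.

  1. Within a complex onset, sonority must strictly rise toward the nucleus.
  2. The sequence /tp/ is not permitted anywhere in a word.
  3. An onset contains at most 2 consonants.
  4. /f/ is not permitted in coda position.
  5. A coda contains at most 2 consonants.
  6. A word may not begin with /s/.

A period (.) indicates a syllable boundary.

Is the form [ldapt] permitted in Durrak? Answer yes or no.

[ldapt] — violates constraint 1: syllable 1 onset /ld/: /l/ (liquid, 4) → /d/ (stop, 1) does not rise → not permitted

no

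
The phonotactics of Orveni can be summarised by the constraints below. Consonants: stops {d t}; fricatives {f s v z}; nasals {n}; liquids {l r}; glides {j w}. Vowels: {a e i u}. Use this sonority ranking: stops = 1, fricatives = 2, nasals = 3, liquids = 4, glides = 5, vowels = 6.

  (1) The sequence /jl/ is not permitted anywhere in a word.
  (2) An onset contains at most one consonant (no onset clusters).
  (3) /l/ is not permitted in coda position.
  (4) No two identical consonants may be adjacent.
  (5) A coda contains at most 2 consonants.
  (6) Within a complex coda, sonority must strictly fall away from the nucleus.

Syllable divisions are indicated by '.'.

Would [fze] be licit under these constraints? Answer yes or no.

no

[fze] — violates constraint 2: syllable 1 onset /fz/ has 2 consonants (> 1) → illicit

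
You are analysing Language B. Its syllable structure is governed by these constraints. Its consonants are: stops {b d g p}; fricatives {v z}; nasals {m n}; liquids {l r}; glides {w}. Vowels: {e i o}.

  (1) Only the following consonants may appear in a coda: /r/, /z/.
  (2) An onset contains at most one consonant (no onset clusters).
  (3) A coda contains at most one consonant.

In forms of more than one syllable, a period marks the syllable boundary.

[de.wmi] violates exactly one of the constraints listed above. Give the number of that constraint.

[de.wmi]: syllable 2 onset /wm/ has 2 consonants (> 1).
This is a violation of constraint 2: "An onset contains at most one consonant (no onset clusters)."
The remaining constraints (1, 3) are satisfied.

2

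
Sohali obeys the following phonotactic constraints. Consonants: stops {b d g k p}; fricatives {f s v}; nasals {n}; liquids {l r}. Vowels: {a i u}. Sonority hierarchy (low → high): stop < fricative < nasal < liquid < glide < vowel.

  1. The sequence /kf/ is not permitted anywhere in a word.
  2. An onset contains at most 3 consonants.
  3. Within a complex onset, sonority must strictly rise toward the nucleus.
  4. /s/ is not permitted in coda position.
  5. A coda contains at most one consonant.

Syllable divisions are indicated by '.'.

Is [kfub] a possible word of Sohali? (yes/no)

[kfub] — violates constraint 1: contains banned sequence /kf/ → illicit

no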